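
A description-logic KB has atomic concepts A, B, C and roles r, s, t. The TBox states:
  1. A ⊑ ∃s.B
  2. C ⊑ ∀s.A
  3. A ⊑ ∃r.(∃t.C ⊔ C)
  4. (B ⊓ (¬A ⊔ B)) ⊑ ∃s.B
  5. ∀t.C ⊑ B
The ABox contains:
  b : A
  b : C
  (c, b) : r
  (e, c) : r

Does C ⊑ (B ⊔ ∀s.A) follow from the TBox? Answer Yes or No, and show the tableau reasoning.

1. C ⊑ (B ⊔ ∀s.A)  ⇔  (C ⊓ (¬B ⊓ ∃s.¬A)) unsat w.r.t. T
   all branches close; clash {B, ¬B} at x₀
2. Hence C ⊑ (B ⊔ ∀s.A): entailed.

Yes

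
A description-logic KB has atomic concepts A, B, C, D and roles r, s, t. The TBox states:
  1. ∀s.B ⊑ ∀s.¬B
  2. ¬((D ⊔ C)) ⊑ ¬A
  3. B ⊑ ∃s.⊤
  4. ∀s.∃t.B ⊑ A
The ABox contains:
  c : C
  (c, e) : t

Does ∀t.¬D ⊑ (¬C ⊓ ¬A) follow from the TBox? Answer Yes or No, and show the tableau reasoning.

1. ∀t.¬D ⊑ (¬C ⊓ ¬A)  ⇔  (∀t.¬D ⊓ (C ⊔ A)) unsat w.r.t. T
   open: L(x₀) ⊇ {C, ¬B, ∀t.¬D, ∃s.¬B, ∃s.∀t.¬B} (+ ∃-successors)
2. Hence ∀t.¬D ⊑ (¬C ⊓ ¬A): not entailed.

No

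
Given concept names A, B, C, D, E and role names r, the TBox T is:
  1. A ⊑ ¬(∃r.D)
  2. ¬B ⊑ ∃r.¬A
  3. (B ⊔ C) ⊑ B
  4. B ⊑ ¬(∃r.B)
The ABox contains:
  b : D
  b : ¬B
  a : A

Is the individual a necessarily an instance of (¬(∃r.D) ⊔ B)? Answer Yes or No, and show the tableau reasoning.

Yes

1. a : (¬(∃r.D) ⊔ B)?  L(a) = {A} ∪ {(∃r.D ⊓ ¬B)}
   clash {B, ¬B} at a — a ∈ (¬(∃r.D) ⊔ B)
2. Hence a : (¬(∃r.D) ⊔ B): entailed.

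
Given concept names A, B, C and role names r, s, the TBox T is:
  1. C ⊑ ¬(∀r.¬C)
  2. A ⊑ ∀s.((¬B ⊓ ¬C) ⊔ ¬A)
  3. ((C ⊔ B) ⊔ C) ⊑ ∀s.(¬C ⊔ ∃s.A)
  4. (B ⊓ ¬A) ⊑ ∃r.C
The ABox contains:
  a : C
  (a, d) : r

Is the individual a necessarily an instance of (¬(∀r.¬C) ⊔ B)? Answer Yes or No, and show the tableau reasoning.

1. a : (¬(∀r.¬C) ⊔ B)?  L(a) = {C} ∪ {(∀r.¬C ⊓ ¬B)}
   clash {C, ¬C} at an ∃-successor — a ∈ (¬(∀r.¬C) ⊔ B)
2. Hence a : (¬(∀r.¬C) ⊔ B): entailed.

Yes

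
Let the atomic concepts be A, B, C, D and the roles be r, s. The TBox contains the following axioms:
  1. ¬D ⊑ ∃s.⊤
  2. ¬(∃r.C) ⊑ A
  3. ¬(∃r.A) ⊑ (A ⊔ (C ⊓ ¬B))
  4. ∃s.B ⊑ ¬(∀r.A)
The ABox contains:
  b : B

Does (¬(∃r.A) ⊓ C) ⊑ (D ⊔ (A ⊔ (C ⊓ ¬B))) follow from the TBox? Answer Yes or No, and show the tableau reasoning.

1. (¬(∃r.A) ⊓ C) ⊑ (D ⊔ (A ⊔ (C ⊓ ¬B)))  ⇔  ((∀r.¬A ⊓ C) ⊓ (¬D ⊓ (¬A ⊓ (¬C ⊔ B)))) unsat w.r.t. T
   all branches close; clash {A, ¬A} at x₀
2. Hence (¬(∃r.A) ⊓ C) ⊑ (D ⊔ (A ⊔ (C ⊓ ¬B))): entailed.

Yes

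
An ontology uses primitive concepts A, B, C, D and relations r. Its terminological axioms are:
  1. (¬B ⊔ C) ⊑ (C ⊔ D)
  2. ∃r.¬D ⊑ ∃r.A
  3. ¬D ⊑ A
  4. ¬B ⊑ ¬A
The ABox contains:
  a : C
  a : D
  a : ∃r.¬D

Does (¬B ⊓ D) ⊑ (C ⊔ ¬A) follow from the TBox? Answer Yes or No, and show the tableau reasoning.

1. (¬B ⊓ D) ⊑ (C ⊔ ¬A)  ⇔  ((¬B ⊓ D) ⊓ (¬C ⊓ A)) unsat w.r.t. T
   all branches close; clash {A, ¬A} at x₀
2. Hence (¬B ⊓ D) ⊑ (C ⊔ ¬A): entailed.

Yes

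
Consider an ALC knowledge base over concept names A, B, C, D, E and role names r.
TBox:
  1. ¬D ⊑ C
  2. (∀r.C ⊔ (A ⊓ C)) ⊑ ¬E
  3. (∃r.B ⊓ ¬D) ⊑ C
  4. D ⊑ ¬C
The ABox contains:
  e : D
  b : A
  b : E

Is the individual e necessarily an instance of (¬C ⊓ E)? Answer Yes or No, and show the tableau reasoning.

1. e : (¬C ⊓ E)?  L(e) = {D} ∪ {(C ⊔ ¬E)}
   apply at e: D⊑¬C
   open: L(e) ⊇ {D, ¬C, ¬E} — e ∉ (¬C ⊓ E) possible
2. Hence e : (¬C ⊓ E): not entailed.

No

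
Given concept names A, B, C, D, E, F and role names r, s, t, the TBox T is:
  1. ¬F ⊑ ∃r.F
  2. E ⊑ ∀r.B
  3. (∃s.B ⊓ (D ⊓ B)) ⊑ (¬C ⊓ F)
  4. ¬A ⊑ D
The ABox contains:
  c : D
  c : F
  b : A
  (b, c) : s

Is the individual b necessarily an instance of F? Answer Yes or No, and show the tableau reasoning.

No

1. b : F?  L(b) = {A} ∪ {¬F}
   apply at b: ¬F⊑∃r.F
   open: L(b) ⊇ {A, ¬E, ¬F, ∀s.¬B, ∃r.F} (+ ∃-successors) — b ∉ F possible
2. Hence b : F: not entailed.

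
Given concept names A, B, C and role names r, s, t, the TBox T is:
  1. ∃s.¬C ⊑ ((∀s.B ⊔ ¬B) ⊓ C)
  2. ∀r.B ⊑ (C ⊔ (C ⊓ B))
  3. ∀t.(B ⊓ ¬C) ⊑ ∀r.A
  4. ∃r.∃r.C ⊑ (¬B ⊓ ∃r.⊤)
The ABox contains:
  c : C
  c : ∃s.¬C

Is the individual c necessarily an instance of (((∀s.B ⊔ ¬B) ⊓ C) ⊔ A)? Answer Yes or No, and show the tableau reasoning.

1. c : (((∀s.B ⊔ ¬B) ⊓ C) ⊔ A)?  L(c) = {C, ∃s.¬C} ∪ {(((∃s.¬B ⊓ B) ⊔ ¬C) ⊓ ¬A)}
   clash {C, ¬C} at c — c ∈ (((∀s.B ⊔ ¬B) ⊓ C) ⊔ A)
2. Hence c : (((∀s.B ⊔ ¬B) ⊓ C) ⊔ A): entailed.

Yes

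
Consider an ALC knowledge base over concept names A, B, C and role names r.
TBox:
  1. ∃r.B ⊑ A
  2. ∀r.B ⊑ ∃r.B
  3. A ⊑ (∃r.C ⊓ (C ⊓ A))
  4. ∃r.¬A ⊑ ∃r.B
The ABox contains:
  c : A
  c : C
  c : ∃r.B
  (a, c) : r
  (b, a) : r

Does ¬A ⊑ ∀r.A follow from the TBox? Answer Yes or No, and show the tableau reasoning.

Yes

1. ¬A ⊑ ∀r.A  ⇔  (¬A ⊓ ∃r.¬A) unsat w.r.t. T
   all branches close; clash {A, ¬A} at x₀
2. Hence ¬A ⊑ ∀r.A: entailed.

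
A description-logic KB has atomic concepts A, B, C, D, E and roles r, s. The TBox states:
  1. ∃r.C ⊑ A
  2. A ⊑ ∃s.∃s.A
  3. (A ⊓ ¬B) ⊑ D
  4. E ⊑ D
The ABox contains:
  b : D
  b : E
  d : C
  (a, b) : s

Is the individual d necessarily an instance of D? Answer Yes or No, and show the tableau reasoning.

1. d : D?  L(d) = {C} ∪ {¬D}
   open: L(d) ⊇ {C, ¬A, ¬D, ¬E, ∀r.¬C} — d ∉ D possible
2. Hence d : D: not entailed.

No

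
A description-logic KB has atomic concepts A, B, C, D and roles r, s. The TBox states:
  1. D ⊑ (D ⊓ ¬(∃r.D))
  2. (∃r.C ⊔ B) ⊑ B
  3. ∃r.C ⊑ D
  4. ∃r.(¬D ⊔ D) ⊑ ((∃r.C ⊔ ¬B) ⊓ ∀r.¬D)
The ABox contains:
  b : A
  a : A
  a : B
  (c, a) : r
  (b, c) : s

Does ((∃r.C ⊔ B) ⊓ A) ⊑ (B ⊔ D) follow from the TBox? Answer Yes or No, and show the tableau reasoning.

Yes

1. ((∃r.C ⊔ B) ⊓ A) ⊑ (B ⊔ D)  ⇔  (((∃r.C ⊔ B) ⊓ A) ⊓ (¬B ⊓ ¬D)) unsat w.r.t. T
   all branches close; clash {B, ¬B} at x₀
2. Hence ((∃r.C ⊔ B) ⊓ A) ⊑ (B ⊔ D): entailed.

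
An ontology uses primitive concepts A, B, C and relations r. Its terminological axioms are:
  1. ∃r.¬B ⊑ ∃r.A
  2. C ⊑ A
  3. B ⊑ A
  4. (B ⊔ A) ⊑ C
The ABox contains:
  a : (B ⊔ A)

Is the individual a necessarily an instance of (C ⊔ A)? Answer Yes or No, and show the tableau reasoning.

1. a : (C ⊔ A)?  L(a) = {(B ⊔ A)} ∪ {(¬C ⊓ ¬A)}
   clash {A, ¬A} at a — a ∈ (C ⊔ A)
2. Hence a : (C ⊔ A): entailed.

Yes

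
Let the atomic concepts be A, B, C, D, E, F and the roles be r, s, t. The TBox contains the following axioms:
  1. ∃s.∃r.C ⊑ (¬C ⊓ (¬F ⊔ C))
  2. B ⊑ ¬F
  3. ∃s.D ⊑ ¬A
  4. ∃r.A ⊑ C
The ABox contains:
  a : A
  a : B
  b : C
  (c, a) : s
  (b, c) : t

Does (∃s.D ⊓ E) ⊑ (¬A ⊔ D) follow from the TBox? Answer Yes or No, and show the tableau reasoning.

Yes

1. (∃s.D ⊓ E) ⊑ (¬A ⊔ D)  ⇔  ((∃s.D ⊓ E) ⊓ (A ⊓ ¬D)) unsat w.r.t. T
   all branches close; clash {A, ¬A} at x₀
2. Hence (∃s.D ⊓ E) ⊑ (¬A ⊔ D): entailed.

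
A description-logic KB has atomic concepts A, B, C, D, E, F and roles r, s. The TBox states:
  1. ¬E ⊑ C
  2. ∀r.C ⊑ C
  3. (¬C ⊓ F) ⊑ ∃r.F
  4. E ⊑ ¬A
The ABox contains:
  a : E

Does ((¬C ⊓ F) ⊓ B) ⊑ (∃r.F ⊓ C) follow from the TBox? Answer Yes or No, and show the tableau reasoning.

No

1. ((¬C ⊓ F) ⊓ B) ⊑ (∃r.F ⊓ C)  ⇔  (((¬C ⊓ F) ⊓ B) ⊓ (∀r.¬F ⊔ ¬C)) unsat w.r.t. T
   apply at x₀: (¬C ⊓ F)⊑∃r.F
   open: L(x₀) ⊇ {B, E, F, ¬A, ¬C, …} (+ ∃-successors)
2. Hence ((¬C ⊓ F) ⊓ B) ⊑ (∃r.F ⊓ C): not entailed.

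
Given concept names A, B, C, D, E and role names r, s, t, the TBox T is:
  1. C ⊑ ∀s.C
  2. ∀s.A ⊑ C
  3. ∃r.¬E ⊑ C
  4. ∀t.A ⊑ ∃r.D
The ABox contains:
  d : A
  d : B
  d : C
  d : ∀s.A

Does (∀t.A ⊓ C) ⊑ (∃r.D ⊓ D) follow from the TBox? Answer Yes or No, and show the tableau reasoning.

1. (∀t.A ⊓ C) ⊑ (∃r.D ⊓ D)  ⇔  ((∀t.A ⊓ C) ⊓ (∀r.¬D ⊔ ¬D)) unsat w.r.t. T
   apply at x₀: C⊑∀s.C; ∀t.A⊑∃r.D
   open: L(x₀) ⊇ {C, ¬D, ∀s.C, ∀t.A, ∃r.D} (+ ∃-successors)
2. Hence (∀t.A ⊓ C) ⊑ (∃r.D ⊓ D): not entailed.

No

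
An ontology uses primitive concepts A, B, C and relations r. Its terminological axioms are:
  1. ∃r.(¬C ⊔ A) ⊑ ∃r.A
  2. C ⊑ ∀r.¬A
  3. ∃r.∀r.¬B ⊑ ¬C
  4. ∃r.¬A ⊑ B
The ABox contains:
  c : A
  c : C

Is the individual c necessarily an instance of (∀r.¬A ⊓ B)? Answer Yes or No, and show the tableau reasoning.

1. c : (∀r.¬A ⊓ B)?  L(c) = {A, C} ∪ {(∃r.A ⊔ ¬B)}
   apply at c: C⊑∀r.¬A
   open: L(c) ⊇ {A, C, ¬B, ∀r.(C ⊓ ¬A), ∀r.A, …} — c ∉ (∀r.¬A ⊓ B) possible
2. Hence c : (∀r.¬A ⊓ B): not entailed.

No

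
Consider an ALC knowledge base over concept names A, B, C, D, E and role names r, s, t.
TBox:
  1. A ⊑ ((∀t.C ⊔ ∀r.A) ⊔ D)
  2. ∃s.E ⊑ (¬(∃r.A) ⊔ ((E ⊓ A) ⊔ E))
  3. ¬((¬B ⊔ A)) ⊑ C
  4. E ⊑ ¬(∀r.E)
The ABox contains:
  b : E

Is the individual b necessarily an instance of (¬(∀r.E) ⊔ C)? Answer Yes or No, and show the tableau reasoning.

1. b : (¬(∀r.E) ⊔ C)?  L(b) = {E} ∪ {(∀r.E ⊓ ¬C)}
   clash {C, ¬C} at b — b ∈ (¬(∀r.E) ⊔ C)
2. Hence b : (¬(∀r.E) ⊔ C): entailed.

Yes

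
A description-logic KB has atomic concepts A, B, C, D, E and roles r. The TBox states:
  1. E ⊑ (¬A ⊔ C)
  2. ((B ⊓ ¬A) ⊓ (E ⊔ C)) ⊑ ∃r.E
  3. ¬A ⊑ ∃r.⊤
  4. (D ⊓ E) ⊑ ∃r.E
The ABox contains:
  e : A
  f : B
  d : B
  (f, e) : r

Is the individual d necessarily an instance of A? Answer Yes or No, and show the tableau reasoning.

1. d : A?  L(d) = {B} ∪ {¬A}
   apply at d: ¬A⊑∃r.⊤
   open: L(d) ⊇ {B, ¬A, ¬C, ¬D, ¬E, …} (+ ∃-successors) — d ∉ A possible
2. Hence d : A: not entailed.

No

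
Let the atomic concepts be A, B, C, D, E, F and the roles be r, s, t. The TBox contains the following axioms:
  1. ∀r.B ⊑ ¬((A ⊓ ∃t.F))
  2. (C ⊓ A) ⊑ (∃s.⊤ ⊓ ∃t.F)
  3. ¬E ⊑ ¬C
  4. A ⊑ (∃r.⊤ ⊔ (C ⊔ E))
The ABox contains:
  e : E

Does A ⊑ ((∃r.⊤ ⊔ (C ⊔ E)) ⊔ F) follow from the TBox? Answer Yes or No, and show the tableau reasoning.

1. A ⊑ ((∃r.⊤ ⊔ (C ⊔ E)) ⊔ F)  ⇔  (A ⊓ ((∀r.⊥ ⊓ (¬C ⊓ ¬E)) ⊓ ¬F)) unsat w.r.t. T
   all branches close; clash {E, ¬E} at x₀
2. Hence A ⊑ ((∃r.⊤ ⊔ (C ⊔ E)) ⊔ F): entailed.

Yes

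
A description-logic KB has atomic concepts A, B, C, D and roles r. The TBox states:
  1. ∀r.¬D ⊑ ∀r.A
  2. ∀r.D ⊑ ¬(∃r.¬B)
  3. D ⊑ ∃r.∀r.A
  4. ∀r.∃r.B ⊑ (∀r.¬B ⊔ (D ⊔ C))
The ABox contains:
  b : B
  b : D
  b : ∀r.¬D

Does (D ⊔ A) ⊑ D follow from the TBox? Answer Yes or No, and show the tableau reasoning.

1. (D ⊔ A) ⊑ D  ⇔  ((D ⊔ A) ⊓ ¬D) unsat w.r.t. T
   open: L(x₀) ⊇ {A, ¬D, ∃r.D, ∃r.¬D, ∃r.∀r.¬B} (+ ∃-successors)
2. Hence (D ⊔ A) ⊑ D: not entailed.

No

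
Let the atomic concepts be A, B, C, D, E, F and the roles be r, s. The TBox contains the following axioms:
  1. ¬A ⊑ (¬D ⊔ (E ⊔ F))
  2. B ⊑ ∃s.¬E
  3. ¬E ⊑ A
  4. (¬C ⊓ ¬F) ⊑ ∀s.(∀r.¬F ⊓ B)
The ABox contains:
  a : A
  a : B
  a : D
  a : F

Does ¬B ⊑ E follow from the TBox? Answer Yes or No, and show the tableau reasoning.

No

1. ¬B ⊑ E  ⇔  (¬B ⊓ ¬E) unsat w.r.t. T
   apply at x₀: ¬E⊑A
   open: L(x₀) ⊇ {A, C, ¬B, ¬E}
2. Hence ¬B ⊑ E: not entailed.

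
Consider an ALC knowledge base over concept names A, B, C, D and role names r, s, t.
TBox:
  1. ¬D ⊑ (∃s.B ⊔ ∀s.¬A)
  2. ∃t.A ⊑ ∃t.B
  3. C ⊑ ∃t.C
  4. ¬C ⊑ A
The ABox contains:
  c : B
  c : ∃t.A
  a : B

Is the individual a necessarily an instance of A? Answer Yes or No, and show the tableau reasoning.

No

1. a : A?  L(a) = {B} ∪ {¬A}
   open: L(a) ⊇ {B, C, D, ¬A, ∀t.¬A, …} (+ ∃-successors) — a ∉ A possible
2. Hence a : A: not entailed.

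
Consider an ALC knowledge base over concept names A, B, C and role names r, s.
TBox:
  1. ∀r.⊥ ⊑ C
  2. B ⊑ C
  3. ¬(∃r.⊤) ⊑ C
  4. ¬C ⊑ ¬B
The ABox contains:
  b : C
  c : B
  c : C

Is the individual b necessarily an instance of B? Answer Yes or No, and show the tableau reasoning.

1. b : B?  L(b) = {C} ∪ {¬B}
   open: L(b) ⊇ {C, ¬B} — b ∉ B possible
2. Hence b : B: not entailed.

No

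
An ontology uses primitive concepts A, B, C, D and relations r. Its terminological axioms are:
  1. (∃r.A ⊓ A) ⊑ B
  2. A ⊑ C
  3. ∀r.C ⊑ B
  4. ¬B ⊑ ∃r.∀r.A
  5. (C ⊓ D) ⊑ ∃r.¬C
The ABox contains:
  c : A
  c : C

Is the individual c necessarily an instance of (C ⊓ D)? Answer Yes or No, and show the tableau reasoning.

No

1. c : (C ⊓ D)?  L(c) = {A, C} ∪ {(¬C ⊔ ¬D)}
   open: L(c) ⊇ {A, B, C, ¬D} — c ∉ (C ⊓ D) possible
2. Hence c : (C ⊓ D): not entailed.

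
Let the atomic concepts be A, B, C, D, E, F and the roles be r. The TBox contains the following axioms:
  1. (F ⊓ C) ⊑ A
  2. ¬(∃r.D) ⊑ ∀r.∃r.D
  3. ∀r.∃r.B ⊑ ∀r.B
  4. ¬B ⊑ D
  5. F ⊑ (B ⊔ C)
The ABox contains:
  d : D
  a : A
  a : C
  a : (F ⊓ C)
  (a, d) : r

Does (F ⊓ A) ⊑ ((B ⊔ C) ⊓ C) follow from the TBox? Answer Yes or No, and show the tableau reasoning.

1. (F ⊓ A) ⊑ ((B ⊔ C) ⊓ C)  ⇔  ((F ⊓ A) ⊓ ((¬B ⊓ ¬C) ⊔ ¬C)) unsat w.r.t. T
   apply at x₀: F⊑(B ⊔ C)
   open: L(x₀) ⊇ {A, B, F, ¬C, ∃r.D, …} (+ ∃-successors)
2. Hence (F ⊓ A) ⊑ ((B ⊔ C) ⊓ C): not entailed.

No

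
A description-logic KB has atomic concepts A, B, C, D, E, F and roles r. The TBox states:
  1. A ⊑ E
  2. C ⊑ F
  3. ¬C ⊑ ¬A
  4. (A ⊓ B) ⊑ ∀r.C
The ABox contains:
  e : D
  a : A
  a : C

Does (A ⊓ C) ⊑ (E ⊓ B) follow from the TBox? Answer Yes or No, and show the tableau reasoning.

No

1. (A ⊓ C) ⊑ (E ⊓ B)  ⇔  ((A ⊓ C) ⊓ (¬E ⊔ ¬B)) unsat w.r.t. T
   apply at x₀: A⊑E; C⊑F
   open: L(x₀) ⊇ {A, C, E, F, ¬B}
2. Hence (A ⊓ C) ⊑ (E ⊓ B): not entailed.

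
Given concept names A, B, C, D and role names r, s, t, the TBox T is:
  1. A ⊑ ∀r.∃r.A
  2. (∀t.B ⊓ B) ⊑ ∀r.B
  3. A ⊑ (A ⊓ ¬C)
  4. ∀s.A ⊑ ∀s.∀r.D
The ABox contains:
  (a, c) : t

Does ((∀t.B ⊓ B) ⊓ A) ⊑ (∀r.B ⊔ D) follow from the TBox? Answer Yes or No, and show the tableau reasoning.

Yes

1. ((∀t.B ⊓ B) ⊓ A) ⊑ (∀r.B ⊔ D)  ⇔  (((∀t.B ⊓ B) ⊓ A) ⊓ (∃r.¬B ⊓ ¬D)) unsat w.r.t. T
   all branches close; clash {B, ¬B} at an ∃-successor
2. Hence ((∀t.B ⊓ B) ⊓ A) ⊑ (∀r.B ⊔ D): entailed.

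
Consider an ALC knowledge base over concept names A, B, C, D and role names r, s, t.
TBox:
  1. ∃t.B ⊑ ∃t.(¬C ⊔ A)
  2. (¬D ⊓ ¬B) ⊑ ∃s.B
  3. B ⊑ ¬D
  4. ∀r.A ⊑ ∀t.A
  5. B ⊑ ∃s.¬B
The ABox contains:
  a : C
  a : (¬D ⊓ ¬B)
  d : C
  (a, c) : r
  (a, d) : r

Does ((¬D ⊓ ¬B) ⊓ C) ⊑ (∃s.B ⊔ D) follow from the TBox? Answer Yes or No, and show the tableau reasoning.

Yes

1. ((¬D ⊓ ¬B) ⊓ C) ⊑ (∃s.B ⊔ D)  ⇔  (((¬D ⊓ ¬B) ⊓ C) ⊓ (∀s.¬B ⊓ ¬D)) unsat w.r.t. T
   all branches close; clash {B, ¬B} at an ∃-successor
2. Hence ((¬D ⊓ ¬B) ⊓ C) ⊑ (∃s.B ⊔ D): entailed.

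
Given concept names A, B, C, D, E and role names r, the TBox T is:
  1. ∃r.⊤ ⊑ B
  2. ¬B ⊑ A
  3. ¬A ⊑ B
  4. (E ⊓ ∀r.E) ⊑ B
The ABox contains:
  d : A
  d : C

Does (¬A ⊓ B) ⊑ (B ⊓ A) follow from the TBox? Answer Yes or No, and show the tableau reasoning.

1. (¬A ⊓ B) ⊑ (B ⊓ A)  ⇔  ((¬A ⊓ B) ⊓ (¬B ⊔ ¬A)) unsat w.r.t. T
   open: L(x₀) ⊇ {B, ¬A}
2. Hence (¬A ⊓ B) ⊑ (B ⊓ A): not entailed.

No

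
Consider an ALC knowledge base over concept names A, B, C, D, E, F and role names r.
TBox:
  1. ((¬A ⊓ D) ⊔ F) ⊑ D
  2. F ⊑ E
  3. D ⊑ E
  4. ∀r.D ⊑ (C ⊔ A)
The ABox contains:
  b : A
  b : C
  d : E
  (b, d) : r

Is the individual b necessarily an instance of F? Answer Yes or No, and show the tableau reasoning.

1. b : F?  L(b) = {A, C} ∪ {¬F}
   open: L(b) ⊇ {A, C, ¬D, ¬F, ∃r.¬D} (+ ∃-successors) — b ∉ F possible
2. Hence b : F: not entailed.

No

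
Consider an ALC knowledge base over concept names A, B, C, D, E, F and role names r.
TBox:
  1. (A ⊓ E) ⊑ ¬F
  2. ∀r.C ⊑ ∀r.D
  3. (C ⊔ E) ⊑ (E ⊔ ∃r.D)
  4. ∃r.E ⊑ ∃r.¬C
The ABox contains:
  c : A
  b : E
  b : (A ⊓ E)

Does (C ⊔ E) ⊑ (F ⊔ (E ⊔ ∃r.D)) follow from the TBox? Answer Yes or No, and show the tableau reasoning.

Yes

1. (C ⊔ E) ⊑ (F ⊔ (E ⊔ ∃r.D))  ⇔  ((C ⊔ E) ⊓ (¬F ⊓ (¬E ⊓ ∀r.¬D))) unsat w.r.t. T
   all branches close; clash {E, ¬E} at x₀
2. Hence (C ⊔ E) ⊑ (F ⊔ (E ⊔ ∃r.D)): entailed.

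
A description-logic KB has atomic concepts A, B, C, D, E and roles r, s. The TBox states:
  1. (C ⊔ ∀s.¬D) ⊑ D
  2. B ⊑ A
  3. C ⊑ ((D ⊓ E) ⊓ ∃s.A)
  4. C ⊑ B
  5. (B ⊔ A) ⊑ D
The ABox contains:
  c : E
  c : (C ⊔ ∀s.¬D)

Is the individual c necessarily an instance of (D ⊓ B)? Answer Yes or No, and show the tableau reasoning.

1. c : (D ⊓ B)?  L(c) = {E, (C ⊔ ∀s.¬D)} ∪ {(¬D ⊔ ¬B)}
   apply at c: (C ⊔ ∀s.¬D)⊑D
   open: L(c) ⊇ {D, E, ¬A, ¬B, ¬C, …} — c ∉ (D ⊓ B) possible
2. Hence c : (D ⊓ B): not entailed.

No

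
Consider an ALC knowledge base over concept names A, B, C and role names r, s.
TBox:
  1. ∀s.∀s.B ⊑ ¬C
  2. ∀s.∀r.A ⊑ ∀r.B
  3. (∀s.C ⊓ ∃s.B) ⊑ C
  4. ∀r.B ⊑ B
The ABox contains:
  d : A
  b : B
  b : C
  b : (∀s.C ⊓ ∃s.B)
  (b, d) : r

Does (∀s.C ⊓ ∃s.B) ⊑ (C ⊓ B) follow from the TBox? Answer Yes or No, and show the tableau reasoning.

1. (∀s.C ⊓ ∃s.B) ⊑ (C ⊓ B)  ⇔  ((∀s.C ⊓ ∃s.B) ⊓ (¬C ⊔ ¬B)) unsat w.r.t. T
   apply at x₀: (∀s.C ⊓ ∃s.B)⊑C
   open: L(x₀) ⊇ {C, ¬B, ∀s.C, ∃r.¬B, ∃s.B, …} (+ ∃-successors)
2. Hence (∀s.C ⊓ ∃s.B) ⊑ (C ⊓ B): not entailed.

No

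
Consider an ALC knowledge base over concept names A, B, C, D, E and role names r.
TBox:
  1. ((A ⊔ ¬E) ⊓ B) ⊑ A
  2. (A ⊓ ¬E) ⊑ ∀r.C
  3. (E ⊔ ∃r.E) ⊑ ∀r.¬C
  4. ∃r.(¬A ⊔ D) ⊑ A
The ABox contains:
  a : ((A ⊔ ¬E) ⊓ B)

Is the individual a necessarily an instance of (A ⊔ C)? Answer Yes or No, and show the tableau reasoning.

Yes

1. a : (A ⊔ C)?  L(a) = {((A ⊔ ¬E) ⊓ B)} ∪ {(¬A ⊓ ¬C)}
   clash {A, ¬A} at a — a ∈ (A ⊔ C)
2. Hence a : (A ⊔ C): entailed.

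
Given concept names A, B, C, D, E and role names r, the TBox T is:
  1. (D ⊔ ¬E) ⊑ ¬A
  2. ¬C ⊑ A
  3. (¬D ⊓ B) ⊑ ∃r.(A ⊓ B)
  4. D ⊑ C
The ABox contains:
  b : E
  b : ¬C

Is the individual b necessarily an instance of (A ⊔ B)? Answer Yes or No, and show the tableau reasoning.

1. b : (A ⊔ B)?  L(b) = {E, ¬C} ∪ {(¬A ⊓ ¬B)}
   clash {A, ¬A} at b — b ∈ (A ⊔ B)
2. Hence b : (A ⊔ B): entailed.

Yes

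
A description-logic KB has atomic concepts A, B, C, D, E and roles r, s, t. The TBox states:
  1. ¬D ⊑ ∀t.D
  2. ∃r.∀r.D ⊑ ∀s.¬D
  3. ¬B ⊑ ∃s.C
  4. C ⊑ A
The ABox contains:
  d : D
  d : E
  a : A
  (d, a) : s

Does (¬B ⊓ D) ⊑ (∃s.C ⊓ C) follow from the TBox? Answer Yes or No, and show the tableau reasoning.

No

1. (¬B ⊓ D) ⊑ (∃s.C ⊓ C)  ⇔  ((¬B ⊓ D) ⊓ (∀s.¬C ⊔ ¬C)) unsat w.r.t. T
   apply at x₀: ¬B⊑∃s.C
   open: L(x₀) ⊇ {D, ¬B, ¬C, ∀r.∃r.¬D, ∃s.C} (+ ∃-successors)
2. Hence (¬B ⊓ D) ⊑ (∃s.C ⊓ C): not entailed.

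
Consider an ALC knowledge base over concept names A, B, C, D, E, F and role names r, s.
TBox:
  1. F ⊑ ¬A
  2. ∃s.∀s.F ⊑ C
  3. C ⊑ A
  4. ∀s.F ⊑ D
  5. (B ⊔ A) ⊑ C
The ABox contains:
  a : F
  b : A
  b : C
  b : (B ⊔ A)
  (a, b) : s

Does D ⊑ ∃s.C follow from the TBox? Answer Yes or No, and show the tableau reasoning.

1. D ⊑ ∃s.C  ⇔  (D ⊓ ∀s.¬C) unsat w.r.t. T
   open: L(x₀) ⊇ {D, ¬A, ¬B, ¬C, ¬F, …}
2. Hence D ⊑ ∃s.C: not entailed.

No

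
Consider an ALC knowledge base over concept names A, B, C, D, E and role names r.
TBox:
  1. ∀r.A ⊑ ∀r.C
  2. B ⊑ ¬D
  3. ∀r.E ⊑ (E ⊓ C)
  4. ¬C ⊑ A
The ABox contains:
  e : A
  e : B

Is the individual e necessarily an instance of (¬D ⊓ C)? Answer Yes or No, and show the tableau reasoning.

No

1. e : (¬D ⊓ C)?  L(e) = {A, B} ∪ {(D ⊔ ¬C)}
   apply at e: B⊑¬D
   open: L(e) ⊇ {A, B, ¬C, ¬D, ∃r.¬A, …} (+ ∃-successors) — e ∉ (¬D ⊓ C) possible
2. Hence e : (¬D ⊓ C): not entailed.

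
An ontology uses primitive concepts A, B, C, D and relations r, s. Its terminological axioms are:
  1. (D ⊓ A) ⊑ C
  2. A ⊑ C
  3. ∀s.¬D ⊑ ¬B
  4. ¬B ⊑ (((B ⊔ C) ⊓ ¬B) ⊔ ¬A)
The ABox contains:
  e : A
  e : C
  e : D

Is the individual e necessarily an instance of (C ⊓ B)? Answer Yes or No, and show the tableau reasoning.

1. e : (C ⊓ B)?  L(e) = {A, C, D} ∪ {(¬C ⊔ ¬B)}
   open: L(e) ⊇ {A, C, D, ¬B} — e ∉ (C ⊓ B) possible
2. Hence e : (C ⊓ B): not entailed.

No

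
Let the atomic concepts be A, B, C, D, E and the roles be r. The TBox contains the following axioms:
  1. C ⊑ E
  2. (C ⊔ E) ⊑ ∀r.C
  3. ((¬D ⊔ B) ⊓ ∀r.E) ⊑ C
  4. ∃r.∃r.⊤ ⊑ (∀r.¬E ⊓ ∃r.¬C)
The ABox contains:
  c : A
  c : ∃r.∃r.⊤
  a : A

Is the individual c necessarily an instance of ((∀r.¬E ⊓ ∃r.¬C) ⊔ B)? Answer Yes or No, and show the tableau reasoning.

1. c : ((∀r.¬E ⊓ ∃r.¬C) ⊔ B)?  L(c) = {A, ∃r.∃r.⊤} ∪ {((∃r.E ⊔ ∀r.C) ⊓ ¬B)}
   clash {E, ¬E} at an ∃-successor — c ∈ ((∀r.¬E ⊓ ∃r.¬C) ⊔ B)
2. Hence c : ((∀r.¬E ⊓ ∃r.¬C) ⊔ B): entailed.

Yes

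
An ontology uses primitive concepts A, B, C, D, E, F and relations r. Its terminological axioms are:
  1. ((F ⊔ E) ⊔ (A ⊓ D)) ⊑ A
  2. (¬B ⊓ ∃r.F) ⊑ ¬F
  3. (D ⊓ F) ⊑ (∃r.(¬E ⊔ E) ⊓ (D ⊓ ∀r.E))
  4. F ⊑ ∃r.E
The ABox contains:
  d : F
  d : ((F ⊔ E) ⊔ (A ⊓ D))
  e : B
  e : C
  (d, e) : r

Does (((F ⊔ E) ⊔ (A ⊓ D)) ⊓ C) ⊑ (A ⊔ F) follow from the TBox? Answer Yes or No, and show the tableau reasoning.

Yes

1. (((F ⊔ E) ⊔ (A ⊓ D)) ⊓ C) ⊑ (A ⊔ F)  ⇔  ((((F ⊔ E) ⊔ (A ⊓ D)) ⊓ C) ⊓ (¬A ⊓ ¬F)) unsat w.r.t. T
   all branches close; clash {A, ¬A} at x₀
2. Hence (((F ⊔ E) ⊔ (A ⊓ D)) ⊓ C) ⊑ (A ⊔ F): entailed.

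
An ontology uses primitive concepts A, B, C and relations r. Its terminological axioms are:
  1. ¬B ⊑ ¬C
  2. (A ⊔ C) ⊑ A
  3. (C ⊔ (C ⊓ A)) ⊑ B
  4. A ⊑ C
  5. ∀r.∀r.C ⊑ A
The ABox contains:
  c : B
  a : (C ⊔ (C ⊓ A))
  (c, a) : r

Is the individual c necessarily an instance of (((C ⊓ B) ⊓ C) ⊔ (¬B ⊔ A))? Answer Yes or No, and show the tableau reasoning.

No

1. c : (((C ⊓ B) ⊓ C) ⊔ (¬B ⊔ A))?  L(c) = {B} ∪ {(((¬C ⊔ ¬B) ⊔ ¬C) ⊓ (B ⊓ ¬A))}
   open: L(c) ⊇ {B, ¬A, ¬C, ∃r.∃r.¬C} (+ ∃-successors) — c ∉ (((C ⊓ B) ⊓ C) ⊔ (¬B ⊔ A)) possible
2. Hence c : (((C ⊓ B) ⊓ C) ⊔ (¬B ⊔ A)): not entailed.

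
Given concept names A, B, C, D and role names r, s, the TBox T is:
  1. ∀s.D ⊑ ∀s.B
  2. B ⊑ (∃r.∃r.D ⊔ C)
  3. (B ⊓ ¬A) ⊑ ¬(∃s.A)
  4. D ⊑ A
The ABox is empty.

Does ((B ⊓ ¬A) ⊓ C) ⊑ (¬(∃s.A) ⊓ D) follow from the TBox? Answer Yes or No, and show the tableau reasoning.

No

1. ((B ⊓ ¬A) ⊓ C) ⊑ (¬(∃s.A) ⊓ D)  ⇔  (((B ⊓ ¬A) ⊓ C) ⊓ (∃s.A ⊔ ¬D)) unsat w.r.t. T
   apply at x₀: B⊑(∃r.∃r.D ⊔ C); (B ⊓ ¬A)⊑¬(∃s.A)
   open: L(x₀) ⊇ {B, C, ¬A, ¬D, ∀s.¬A, …} (+ ∃-successors)
2. Hence ((B ⊓ ¬A) ⊓ C) ⊑ (¬(∃s.A) ⊓ D): not entailed.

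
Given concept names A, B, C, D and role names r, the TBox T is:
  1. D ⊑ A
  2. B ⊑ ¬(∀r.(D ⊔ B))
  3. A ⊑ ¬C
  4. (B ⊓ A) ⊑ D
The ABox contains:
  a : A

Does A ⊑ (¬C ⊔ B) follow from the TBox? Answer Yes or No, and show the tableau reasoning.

Yes

1. A ⊑ (¬C ⊔ B)  ⇔  (A ⊓ (C ⊓ ¬B)) unsat w.r.t. T
   all branches close; clash {C, ¬C} at x₀
2. Hence A ⊑ (¬C ⊔ B): entailed.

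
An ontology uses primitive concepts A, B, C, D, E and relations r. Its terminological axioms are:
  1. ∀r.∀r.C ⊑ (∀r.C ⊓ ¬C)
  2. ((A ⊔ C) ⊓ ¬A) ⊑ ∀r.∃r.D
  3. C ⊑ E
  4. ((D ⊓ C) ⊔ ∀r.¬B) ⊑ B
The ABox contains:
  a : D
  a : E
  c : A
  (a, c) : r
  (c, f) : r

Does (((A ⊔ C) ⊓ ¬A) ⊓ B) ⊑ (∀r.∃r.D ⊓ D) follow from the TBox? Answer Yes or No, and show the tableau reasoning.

1. (((A ⊔ C) ⊓ ¬A) ⊓ B) ⊑ (∀r.∃r.D ⊓ D)  ⇔  ((((A ⊔ C) ⊓ ¬A) ⊓ B) ⊓ (∃r.∀r.¬D ⊔ ¬D)) unsat w.r.t. T
   apply at x₀: ((A ⊔ C) ⊓ ¬A)⊑∀r.∃r.D
   open: L(x₀) ⊇ {B, C, E, ¬A, ¬D, …} (+ ∃-successors)
2. Hence (((A ⊔ C) ⊓ ¬A) ⊓ B) ⊑ (∀r.∃r.D ⊓ D): not entailed.

No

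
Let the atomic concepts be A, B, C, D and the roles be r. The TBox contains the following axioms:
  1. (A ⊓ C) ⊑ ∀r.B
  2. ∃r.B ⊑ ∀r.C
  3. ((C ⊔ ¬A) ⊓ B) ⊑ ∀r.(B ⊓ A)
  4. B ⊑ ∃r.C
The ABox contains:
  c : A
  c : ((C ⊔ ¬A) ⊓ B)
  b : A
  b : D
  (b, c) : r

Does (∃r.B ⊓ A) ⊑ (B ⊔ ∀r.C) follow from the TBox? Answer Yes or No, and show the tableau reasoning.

1. (∃r.B ⊓ A) ⊑ (B ⊔ ∀r.C)  ⇔  ((∃r.B ⊓ A) ⊓ (¬B ⊓ ∃r.¬C)) unsat w.r.t. T
   all branches close; clash {C, ¬C} at an ∃-successor
2. Hence (∃r.B ⊓ A) ⊑ (B ⊔ ∀r.C): entailed.

Yes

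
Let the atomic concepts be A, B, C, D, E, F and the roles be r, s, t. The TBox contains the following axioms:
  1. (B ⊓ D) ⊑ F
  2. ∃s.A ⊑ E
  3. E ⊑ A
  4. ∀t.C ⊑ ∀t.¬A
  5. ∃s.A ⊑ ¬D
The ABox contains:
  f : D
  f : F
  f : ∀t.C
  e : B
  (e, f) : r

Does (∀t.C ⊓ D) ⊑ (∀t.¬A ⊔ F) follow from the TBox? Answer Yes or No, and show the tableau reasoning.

1. (∀t.C ⊓ D) ⊑ (∀t.¬A ⊔ F)  ⇔  ((∀t.C ⊓ D) ⊓ (∃t.A ⊓ ¬F)) unsat w.r.t. T
   all branches close; clash {F, ¬F} at x₀
2. Hence (∀t.C ⊓ D) ⊑ (∀t.¬A ⊔ F): entailed.

Yes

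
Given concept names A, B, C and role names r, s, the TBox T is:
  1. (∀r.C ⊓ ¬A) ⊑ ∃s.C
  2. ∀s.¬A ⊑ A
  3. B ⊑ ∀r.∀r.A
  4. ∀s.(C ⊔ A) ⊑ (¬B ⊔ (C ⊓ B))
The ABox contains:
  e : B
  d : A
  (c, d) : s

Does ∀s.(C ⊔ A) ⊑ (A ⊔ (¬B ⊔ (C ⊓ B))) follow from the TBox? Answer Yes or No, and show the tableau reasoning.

Yes

1. ∀s.(C ⊔ A) ⊑ (A ⊔ (¬B ⊔ (C ⊓ B)))  ⇔  (∀s.(C ⊔ A) ⊓ (¬A ⊓ (B ⊓ (¬C ⊔ ¬B)))) unsat w.r.t. T
   all branches close; clash {B, ¬B} at x₀
2. Hence ∀s.(C ⊔ A) ⊑ (A ⊔ (¬B ⊔ (C ⊓ B))): entailed.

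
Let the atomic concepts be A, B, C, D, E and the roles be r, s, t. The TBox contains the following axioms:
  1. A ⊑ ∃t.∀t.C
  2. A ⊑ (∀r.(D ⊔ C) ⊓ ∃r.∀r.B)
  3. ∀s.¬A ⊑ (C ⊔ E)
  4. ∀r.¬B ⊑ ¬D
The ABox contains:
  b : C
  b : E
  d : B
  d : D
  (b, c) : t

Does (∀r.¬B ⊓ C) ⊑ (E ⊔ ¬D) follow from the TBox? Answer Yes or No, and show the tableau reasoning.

Yes

1. (∀r.¬B ⊓ C) ⊑ (E ⊔ ¬D)  ⇔  ((∀r.¬B ⊓ C) ⊓ (¬E ⊓ D)) unsat w.r.t. T
   all branches close; clash {D, ¬D} at x₀
2. Hence (∀r.¬B ⊓ C) ⊑ (E ⊔ ¬D): entailed.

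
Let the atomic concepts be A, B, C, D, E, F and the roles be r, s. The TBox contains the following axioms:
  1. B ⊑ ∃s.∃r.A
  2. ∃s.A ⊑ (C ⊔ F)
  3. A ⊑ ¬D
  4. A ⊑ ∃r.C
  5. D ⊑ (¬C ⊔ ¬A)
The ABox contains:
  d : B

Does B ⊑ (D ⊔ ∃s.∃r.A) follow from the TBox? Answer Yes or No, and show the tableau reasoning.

Yes

1. B ⊑ (D ⊔ ∃s.∃r.A)  ⇔  (B ⊓ (¬D ⊓ ∀s.∀r.¬A)) unsat w.r.t. T
   all branches close; clash {A, ¬A} at an ∃-successor
2. Hence B ⊑ (D ⊔ ∃s.∃r.A): entailed.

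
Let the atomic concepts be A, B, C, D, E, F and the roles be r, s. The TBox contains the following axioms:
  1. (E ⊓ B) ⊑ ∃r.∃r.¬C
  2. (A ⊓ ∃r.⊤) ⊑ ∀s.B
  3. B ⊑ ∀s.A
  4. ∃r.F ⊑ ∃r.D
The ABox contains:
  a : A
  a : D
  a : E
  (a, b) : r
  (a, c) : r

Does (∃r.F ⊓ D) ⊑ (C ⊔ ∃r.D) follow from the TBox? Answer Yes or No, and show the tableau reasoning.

Yes

1. (∃r.F ⊓ D) ⊑ (C ⊔ ∃r.D)  ⇔  ((∃r.F ⊓ D) ⊓ (¬C ⊓ ∀r.¬D)) unsat w.r.t. T
   all branches close; clash {D, ¬D} at an ∃-successor
2. Hence (∃r.F ⊓ D) ⊑ (C ⊔ ∃r.D): entailed.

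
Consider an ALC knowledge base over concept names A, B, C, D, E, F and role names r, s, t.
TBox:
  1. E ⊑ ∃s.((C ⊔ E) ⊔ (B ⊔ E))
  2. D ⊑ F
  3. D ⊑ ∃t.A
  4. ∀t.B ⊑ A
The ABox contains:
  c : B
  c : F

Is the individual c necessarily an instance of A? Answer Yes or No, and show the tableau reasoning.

No

1. c : A?  L(c) = {B, F} ∪ {¬A}
   open: L(c) ⊇ {B, F, ¬A, ¬D, ¬E, …} (+ ∃-successors) — c ∉ A possible
2. Hence c : A: not entailed.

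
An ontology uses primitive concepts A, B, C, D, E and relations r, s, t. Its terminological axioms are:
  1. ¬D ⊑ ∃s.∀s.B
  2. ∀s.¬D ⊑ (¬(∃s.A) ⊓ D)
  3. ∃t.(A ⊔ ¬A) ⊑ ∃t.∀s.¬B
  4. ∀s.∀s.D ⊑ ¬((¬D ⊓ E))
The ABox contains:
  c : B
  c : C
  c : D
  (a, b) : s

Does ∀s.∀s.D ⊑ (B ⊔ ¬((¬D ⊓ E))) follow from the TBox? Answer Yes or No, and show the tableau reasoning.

Yes

1. ∀s.∀s.D ⊑ (B ⊔ ¬((¬D ⊓ E)))  ⇔  (∀s.∀s.D ⊓ (¬B ⊓ (¬D ⊓ E))) unsat w.r.t. T
   all branches close; clash {D, ¬D} at x₀
2. Hence ∀s.∀s.D ⊑ (B ⊔ ¬((¬D ⊓ E))): entailed.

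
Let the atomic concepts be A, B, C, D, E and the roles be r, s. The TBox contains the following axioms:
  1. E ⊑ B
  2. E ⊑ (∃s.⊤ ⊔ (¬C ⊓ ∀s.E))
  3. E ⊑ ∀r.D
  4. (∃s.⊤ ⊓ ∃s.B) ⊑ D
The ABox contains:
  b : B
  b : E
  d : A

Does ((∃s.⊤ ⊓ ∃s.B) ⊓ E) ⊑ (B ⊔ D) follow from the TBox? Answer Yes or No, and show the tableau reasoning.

Yes

1. ((∃s.⊤ ⊓ ∃s.B) ⊓ E) ⊑ (B ⊔ D)  ⇔  (((∃s.⊤ ⊓ ∃s.B) ⊓ E) ⊓ (¬B ⊓ ¬D)) unsat w.r.t. T
   all branches close; clash {B, ¬B} at x₀
2. Hence ((∃s.⊤ ⊓ ∃s.B) ⊓ E) ⊑ (B ⊔ D): entailed.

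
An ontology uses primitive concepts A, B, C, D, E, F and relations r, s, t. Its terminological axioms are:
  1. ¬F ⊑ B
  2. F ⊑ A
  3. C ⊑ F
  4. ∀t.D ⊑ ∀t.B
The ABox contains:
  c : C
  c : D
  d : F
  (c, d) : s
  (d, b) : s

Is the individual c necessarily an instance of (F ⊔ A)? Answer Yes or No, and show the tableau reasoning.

Yes

1. c : (F ⊔ A)?  L(c) = {C, D} ∪ {(¬F ⊓ ¬A)}
   clash {F, ¬F} at c — c ∈ (F ⊔ A)
2. Hence c : (F ⊔ A): entailed.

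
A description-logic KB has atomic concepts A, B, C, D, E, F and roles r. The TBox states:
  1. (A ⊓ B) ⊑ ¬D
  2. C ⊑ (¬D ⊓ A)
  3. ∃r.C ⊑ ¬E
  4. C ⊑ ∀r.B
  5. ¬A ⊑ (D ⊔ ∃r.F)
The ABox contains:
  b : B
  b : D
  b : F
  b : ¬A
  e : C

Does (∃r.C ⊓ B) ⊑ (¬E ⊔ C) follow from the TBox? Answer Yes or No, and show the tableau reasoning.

1. (∃r.C ⊓ B) ⊑ (¬E ⊔ C)  ⇔  ((∃r.C ⊓ B) ⊓ (E ⊓ ¬C)) unsat w.r.t. T
   all branches close; clash {E, ¬E} at x₀
2. Hence (∃r.C ⊓ B) ⊑ (¬E ⊔ C): entailed.

Yes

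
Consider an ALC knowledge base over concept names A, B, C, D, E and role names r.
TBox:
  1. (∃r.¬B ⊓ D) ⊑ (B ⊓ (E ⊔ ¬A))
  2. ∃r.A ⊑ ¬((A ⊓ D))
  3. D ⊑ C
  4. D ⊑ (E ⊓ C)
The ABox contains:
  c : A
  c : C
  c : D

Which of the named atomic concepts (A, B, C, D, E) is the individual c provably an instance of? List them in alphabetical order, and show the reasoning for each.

{A, C, D, E}

1. c : A?  L(c) = {A, C, D} ∪ {¬A}
   clash {A, ¬A} at c — c ∈ A
2. c : B?  L(c) = {A, C, D} ∪ {¬B}
   apply at c: D⊑(E ⊓ C)
   open: L(c) ⊇ {A, C, D, E, ¬B, …} — c ∉ B possible
3. c : C?  L(c) = {A, C, D} ∪ {¬C}
   clash {C, ¬C} at c — c ∈ C
4. c : D?  L(c) = {A, C, D} ∪ {¬D}
   clash {D, ¬D} at c — c ∈ D
5. c : E?  L(c) = {A, C, D} ∪ {¬E}
   clash {E, ¬E} at c — c ∈ E
6. Entailed for c: {A, C, D, E}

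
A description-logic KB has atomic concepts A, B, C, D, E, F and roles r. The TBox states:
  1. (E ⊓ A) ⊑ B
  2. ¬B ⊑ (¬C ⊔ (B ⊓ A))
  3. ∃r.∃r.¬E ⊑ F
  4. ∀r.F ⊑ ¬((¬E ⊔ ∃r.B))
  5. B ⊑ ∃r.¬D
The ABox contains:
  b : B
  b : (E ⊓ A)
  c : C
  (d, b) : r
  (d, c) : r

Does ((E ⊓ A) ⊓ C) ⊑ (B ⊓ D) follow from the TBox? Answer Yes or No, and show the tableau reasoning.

1. ((E ⊓ A) ⊓ C) ⊑ (B ⊓ D)  ⇔  (((E ⊓ A) ⊓ C) ⊓ (¬B ⊔ ¬D)) unsat w.r.t. T
   apply at x₀: (E ⊓ A)⊑B
   open: L(x₀) ⊇ {A, B, C, E, ¬D, …} (+ ∃-successors)
2. Hence ((E ⊓ A) ⊓ C) ⊑ (B ⊓ D): not entailed.

No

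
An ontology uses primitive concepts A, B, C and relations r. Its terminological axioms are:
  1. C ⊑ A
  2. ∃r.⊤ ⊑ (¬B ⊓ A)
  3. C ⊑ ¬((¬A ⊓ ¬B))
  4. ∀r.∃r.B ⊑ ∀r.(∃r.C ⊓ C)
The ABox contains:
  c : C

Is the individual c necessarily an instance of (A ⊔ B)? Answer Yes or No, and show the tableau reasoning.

Yes

1. c : (A ⊔ B)?  L(c) = {C} ∪ {(¬A ⊓ ¬B)}
   clash {B, ¬B} at c — c ∈ (A ⊔ B)
2. Hence c : (A ⊔ B): entailed.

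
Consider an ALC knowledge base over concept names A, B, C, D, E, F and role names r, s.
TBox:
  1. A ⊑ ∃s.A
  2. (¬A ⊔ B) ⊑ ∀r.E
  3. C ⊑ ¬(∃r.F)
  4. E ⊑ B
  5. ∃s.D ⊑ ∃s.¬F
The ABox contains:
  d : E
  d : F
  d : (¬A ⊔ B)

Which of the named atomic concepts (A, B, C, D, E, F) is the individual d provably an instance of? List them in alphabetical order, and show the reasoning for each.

1. d : A?  L(d) = {E, F, (¬A ⊔ B)} ∪ {¬A}
   apply at d: (¬A ⊔ B)⊑∀r.E; E⊑B
   open: L(d) ⊇ {B, E, F, ¬A, ¬C, …} — d ∉ A possible
2. d : B?  L(d) = {E, F, (¬A ⊔ B)} ∪ {¬B}
   clash {B, ¬B} at d — d ∈ B
3. d : C?  L(d) = {E, F, (¬A ⊔ B)} ∪ {¬C}
   apply at d: (¬A ⊔ B)⊑∀r.E; E⊑B
   open: L(d) ⊇ {B, E, F, ¬A, ¬C, …} — d ∉ C possible
4. d : D?  L(d) = {E, F, (¬A ⊔ B)} ∪ {¬D}
   apply at d: (¬A ⊔ B)⊑∀r.E; E⊑B
   open: L(d) ⊇ {B, E, F, ¬A, ¬C, …} — d ∉ D possible
5. d : E?  L(d) = {E, F, (¬A ⊔ B)} ∪ {¬E}
   clash {E, ¬E} at d — d ∈ E
6. d : F?  L(d) = {E, F, (¬A ⊔ B)} ∪ {¬F}
   clash {F, ¬F} at d — d ∈ F
7. Entailed for d: {B, E, F}

{B, E, F}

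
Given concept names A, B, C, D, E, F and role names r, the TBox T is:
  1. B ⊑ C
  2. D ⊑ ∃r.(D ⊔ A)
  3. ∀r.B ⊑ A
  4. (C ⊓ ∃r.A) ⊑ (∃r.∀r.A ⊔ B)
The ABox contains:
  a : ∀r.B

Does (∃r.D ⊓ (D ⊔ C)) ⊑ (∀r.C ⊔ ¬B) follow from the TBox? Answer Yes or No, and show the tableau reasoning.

No

1. (∃r.D ⊓ (D ⊔ C)) ⊑ (∀r.C ⊔ ¬B)  ⇔  ((∃r.D ⊓ (D ⊔ C)) ⊓ (∃r.¬C ⊓ B)) unsat w.r.t. T
   apply at x₀: B⊑C
   open: L(x₀) ⊇ {B, C, D, ∀r.¬A, ∃r.(D ⊔ A), …} (+ ∃-successors)
2. Hence (∃r.D ⊓ (D ⊔ C)) ⊑ (∀r.C ⊔ ¬B): not entailed.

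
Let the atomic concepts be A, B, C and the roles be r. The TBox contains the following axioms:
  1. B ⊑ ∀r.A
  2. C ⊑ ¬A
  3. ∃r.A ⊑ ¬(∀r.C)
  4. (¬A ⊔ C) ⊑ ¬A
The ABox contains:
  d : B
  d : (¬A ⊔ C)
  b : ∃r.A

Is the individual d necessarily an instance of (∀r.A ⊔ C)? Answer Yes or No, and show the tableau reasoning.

Yes

1. d : (∀r.A ⊔ C)?  L(d) = {B, (¬A ⊔ C)} ∪ {(∃r.¬A ⊓ ¬C)}
   clash {C, ¬C} at d — d ∈ (∀r.A ⊔ C)
2. Hence d : (∀r.A ⊔ C): entailed.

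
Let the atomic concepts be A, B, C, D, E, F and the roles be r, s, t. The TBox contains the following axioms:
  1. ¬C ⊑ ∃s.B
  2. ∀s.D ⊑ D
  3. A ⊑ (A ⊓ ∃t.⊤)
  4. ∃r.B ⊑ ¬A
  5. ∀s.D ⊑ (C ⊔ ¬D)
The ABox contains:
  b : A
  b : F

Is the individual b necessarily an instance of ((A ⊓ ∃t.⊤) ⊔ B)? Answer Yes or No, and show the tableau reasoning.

1. b : ((A ⊓ ∃t.⊤) ⊔ B)?  L(b) = {A, F} ∪ {((¬A ⊔ ∀t.⊥) ⊓ ¬B)}
   clash {A, ¬A} at b — b ∈ ((A ⊓ ∃t.⊤) ⊔ B)
2. Hence b : ((A ⊓ ∃t.⊤) ⊔ B): entailed.

Yes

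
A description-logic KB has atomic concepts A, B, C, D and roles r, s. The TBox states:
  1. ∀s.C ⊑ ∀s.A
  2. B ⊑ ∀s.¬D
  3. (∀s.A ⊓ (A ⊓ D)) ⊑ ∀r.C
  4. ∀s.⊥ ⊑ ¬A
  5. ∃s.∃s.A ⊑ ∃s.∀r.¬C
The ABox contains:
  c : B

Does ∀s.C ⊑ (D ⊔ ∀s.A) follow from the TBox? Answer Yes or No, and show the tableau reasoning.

1. ∀s.C ⊑ (D ⊔ ∀s.A)  ⇔  (∀s.C ⊓ (¬D ⊓ ∃s.¬A)) unsat w.r.t. T
   all branches close; clash {A, ¬A} at an ∃-successor
2. Hence ∀s.C ⊑ (D ⊔ ∀s.A): entailed.

Yes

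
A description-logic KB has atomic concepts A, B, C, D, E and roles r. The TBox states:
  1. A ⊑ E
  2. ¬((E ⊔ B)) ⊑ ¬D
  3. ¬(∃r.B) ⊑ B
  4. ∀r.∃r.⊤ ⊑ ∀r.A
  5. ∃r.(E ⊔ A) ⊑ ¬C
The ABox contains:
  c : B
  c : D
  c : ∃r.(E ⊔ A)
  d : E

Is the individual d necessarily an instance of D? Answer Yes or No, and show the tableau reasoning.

1. d : D?  L(d) = {E} ∪ {¬D}
   open: L(d) ⊇ {E, ¬D, ∀r.(¬E ⊓ ¬A), ∃r.B, ∃r.∀r.⊥} (+ ∃-successors) — d ∉ D possible
2. Hence d : D: not entailed.

No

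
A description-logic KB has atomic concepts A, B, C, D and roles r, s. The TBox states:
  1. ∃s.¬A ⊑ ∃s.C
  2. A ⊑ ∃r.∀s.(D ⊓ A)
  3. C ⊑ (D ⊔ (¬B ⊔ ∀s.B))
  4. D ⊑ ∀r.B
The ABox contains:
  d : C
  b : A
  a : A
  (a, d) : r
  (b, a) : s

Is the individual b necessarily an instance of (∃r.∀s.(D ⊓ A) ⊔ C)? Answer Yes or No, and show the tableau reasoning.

Yes

1. b : (∃r.∀s.(D ⊓ A) ⊔ C)?  L(b) = {A} ∪ {(∀r.∃s.(¬D ⊔ ¬A) ⊓ ¬C)}
   clash {A, ¬A} at an ∃-successor — b ∈ (∃r.∀s.(D ⊓ A) ⊔ C)
2. Hence b : (∃r.∀s.(D ⊓ A) ⊔ C): entailed.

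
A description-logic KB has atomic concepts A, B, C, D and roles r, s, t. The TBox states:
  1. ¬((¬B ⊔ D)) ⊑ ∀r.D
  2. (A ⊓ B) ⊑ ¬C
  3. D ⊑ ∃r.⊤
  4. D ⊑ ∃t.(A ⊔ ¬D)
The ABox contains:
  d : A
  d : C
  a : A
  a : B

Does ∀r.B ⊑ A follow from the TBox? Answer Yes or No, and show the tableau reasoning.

1. ∀r.B ⊑ A  ⇔  (∀r.B ⊓ ¬A) unsat w.r.t. T
   open: L(x₀) ⊇ {¬A, ¬B, ¬D, ∀r.B}
2. Hence ∀r.B ⊑ A: not entailed.

No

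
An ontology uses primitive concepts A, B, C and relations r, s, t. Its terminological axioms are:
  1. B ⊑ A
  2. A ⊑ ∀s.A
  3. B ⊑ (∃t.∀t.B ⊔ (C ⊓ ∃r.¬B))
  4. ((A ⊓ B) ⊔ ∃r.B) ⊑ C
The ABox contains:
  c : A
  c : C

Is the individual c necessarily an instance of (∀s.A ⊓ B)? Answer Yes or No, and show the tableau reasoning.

1. c : (∀s.A ⊓ B)?  L(c) = {A, C} ∪ {(∃s.¬A ⊔ ¬B)}
   apply at c: A⊑∀s.A
   open: L(c) ⊇ {A, C, ¬B, ∀s.A} — c ∉ (∀s.A ⊓ B) possible
2. Hence c : (∀s.A ⊓ B): not entailed.

No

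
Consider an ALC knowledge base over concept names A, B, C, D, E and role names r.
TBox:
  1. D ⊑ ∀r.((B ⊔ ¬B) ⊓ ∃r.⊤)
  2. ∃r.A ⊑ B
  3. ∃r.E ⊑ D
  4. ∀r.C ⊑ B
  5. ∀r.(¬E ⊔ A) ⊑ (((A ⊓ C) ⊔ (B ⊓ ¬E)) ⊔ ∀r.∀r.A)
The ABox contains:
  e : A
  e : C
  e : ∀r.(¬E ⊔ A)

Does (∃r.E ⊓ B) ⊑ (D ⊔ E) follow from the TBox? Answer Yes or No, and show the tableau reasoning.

1. (∃r.E ⊓ B) ⊑ (D ⊔ E)  ⇔  ((∃r.E ⊓ B) ⊓ (¬D ⊓ ¬E)) unsat w.r.t. T
   all branches close; clash {D, ¬D} at x₀
2. Hence (∃r.E ⊓ B) ⊑ (D ⊔ E): entailed.

Yes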